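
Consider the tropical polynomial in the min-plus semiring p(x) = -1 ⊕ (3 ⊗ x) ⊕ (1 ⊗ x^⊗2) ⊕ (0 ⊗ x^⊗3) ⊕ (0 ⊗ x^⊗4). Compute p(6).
p(6) = -1

A tropical monomial a ⊗ x^⊗i evaluates to a + i · x. Evaluating each term at x = 6:
  Term 0 contributes -1 + 0 · 6 = -1
  Term 1 contributes 3 + 1 · 6 = 9
  Term 2 contributes 1 + 2 · 6 = 13
  Term 3 contributes 0 + 3 · 6 = 18
  Term 4 contributes 0 + 4 · 6 = 24
p(6) = ⊕ of these = min[-1, 9, 13, 18, 24] = -1.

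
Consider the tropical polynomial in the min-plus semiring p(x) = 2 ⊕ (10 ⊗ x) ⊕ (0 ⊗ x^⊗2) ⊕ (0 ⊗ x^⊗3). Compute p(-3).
p(-3) = -9

A tropical monomial a ⊗ x^⊗i evaluates to a + i · x. Evaluating each term at x = -3:
  Term 0 contributes 2 + 0 · -3 = 2
  Term 1 contributes 10 + 1 · -3 = 7
  Term 2 contributes 0 + 2 · -3 = -6
  Term 3 contributes 0 + 3 · -3 = -9
p(-3) = ⊕ of these = min[2, 7, -6, -9] = -9.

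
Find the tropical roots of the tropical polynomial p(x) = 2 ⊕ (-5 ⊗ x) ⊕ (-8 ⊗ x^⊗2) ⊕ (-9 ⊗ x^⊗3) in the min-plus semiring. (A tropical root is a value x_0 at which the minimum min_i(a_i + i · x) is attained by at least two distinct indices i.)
Roots: {1, 3, 7}

Each tropical root is a break point of the lower envelope of the lines y = a_i + i · x (there are 4 lines, with slopes 0, 1, ..., 3). Only the lines that attain the minimum somewhere contribute to roots; other lines are dominated. Here the surviving (envelope) indices are i = 3, i = 2, i = 1, i = 0.
Intersections between consecutive envelope lines give the roots: for adjacent envelope indices i < j the intersection is x = (a_i − a_j) / (j − i). Reading off the sorted break points: {1, 3, 7}.
Verification: at each break x_0, at least two indices attain the minimum of min_i(a_i + i · x_0).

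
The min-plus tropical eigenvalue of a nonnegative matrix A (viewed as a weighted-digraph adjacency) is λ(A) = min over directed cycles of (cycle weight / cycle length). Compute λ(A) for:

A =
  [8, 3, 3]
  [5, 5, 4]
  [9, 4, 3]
λ(A) = 3

Enumerate directed cycles and compute their means (weight / length). Sample:
  cycle 0 → 0: weight = 8, length = 1, mean = 8/1 ≈ 8.000
  cycle 1 → 1: weight = 5, length = 1, mean = 5/1 ≈ 5.000
  cycle 2 → 2: weight = 3, length = 1, mean = 3/1 ≈ 3.000
  cycle 0 → 1 → 0: weight = 8, length = 2, mean = 8/2 ≈ 4.000
  cycle 0 → 2 → 0: weight = 12, length = 2, mean = 12/2 ≈ 6.000
  cycle 1 → 0 → 1: weight = 8, length = 2, mean = 8/2 ≈ 4.000
Minimum mean = 3.000, attained e.g. along the cycle 2 → 2 with weight 3 and length 1. So λ(A) = 3/1 = 3.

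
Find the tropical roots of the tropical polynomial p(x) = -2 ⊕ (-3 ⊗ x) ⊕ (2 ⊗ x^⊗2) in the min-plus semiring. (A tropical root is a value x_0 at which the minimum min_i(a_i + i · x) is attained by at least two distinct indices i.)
Roots: {-5, 1}

Each tropical root is a break point of the lower envelope of the lines y = a_i + i · x (there are 3 lines, with slopes 0, 1, ..., 2). Only the lines that attain the minimum somewhere contribute to roots; other lines are dominated. Here the surviving (envelope) indices are i = 2, i = 1, i = 0.
Intersections between consecutive envelope lines give the roots: for adjacent envelope indices i < j the intersection is x = (a_i − a_j) / (j − i). Reading off the sorted break points: {-5, 1}.
Verification: at each break x_0, at least two indices attain the minimum of min_i(a_i + i · x_0).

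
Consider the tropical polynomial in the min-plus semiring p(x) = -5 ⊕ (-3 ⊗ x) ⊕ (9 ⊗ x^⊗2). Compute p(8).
p(8) = -5

A tropical monomial a ⊗ x^⊗i evaluates to a + i · x. Evaluating each term at x = 8:
  Term 0 contributes -5 + 0 · 8 = -5
  Term 1 contributes -3 + 1 · 8 = 5
  Term 2 contributes 9 + 2 · 8 = 25
p(8) = ⊕ of these = min[-5, 5, 25] = -5.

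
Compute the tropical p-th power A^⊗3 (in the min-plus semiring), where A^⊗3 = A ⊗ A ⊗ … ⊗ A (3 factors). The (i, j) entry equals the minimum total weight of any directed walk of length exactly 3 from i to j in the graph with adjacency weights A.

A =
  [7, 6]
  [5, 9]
A^⊗3 =
  [18, 17]
  [16, 18]

Each entry (A^⊗3)_ij equals the minimum over all length-3 walks i = v_0 → v_1 → … → v_3 = j of Σ_t A[v_t][v_{t+1}]. For example, for (i, j) = (0, 1) we minimise over 4 possible intermediate vertex sequences; the minimum is 17, attained along the walk 0 → 1 → 0 → 1.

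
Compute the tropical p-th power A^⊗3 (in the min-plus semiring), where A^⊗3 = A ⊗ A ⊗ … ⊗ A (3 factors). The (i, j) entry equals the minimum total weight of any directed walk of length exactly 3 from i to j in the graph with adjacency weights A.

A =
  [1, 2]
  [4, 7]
A^⊗3 =
  [3, 4]
  [6, 7]

Each entry (A^⊗3)_ij equals the minimum over all length-3 walks i = v_0 → v_1 → … → v_3 = j of Σ_t A[v_t][v_{t+1}]. For example, for (i, j) = (0, 1) we minimise over 4 possible intermediate vertex sequences; the minimum is 4, attained along the walk 0 → 0 → 0 → 1.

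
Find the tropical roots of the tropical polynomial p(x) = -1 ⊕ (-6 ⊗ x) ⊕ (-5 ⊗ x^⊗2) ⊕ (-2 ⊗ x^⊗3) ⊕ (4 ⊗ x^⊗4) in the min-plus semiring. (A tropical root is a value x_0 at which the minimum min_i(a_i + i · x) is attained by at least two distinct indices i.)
Roots: {-6, -3, -1, 5}

Each tropical root is a break point of the lower envelope of the lines y = a_i + i · x (there are 5 lines, with slopes 0, 1, ..., 4). Only the lines that attain the minimum somewhere contribute to roots; other lines are dominated. Here the surviving (envelope) indices are i = 4, i = 3, i = 2, i = 1, i = 0.
Intersections between consecutive envelope lines give the roots: for adjacent envelope indices i < j the intersection is x = (a_i − a_j) / (j − i). Reading off the sorted break points: {-6, -3, -1, 5}.
Verification: at each break x_0, at least two indices attain the minimum of min_i(a_i + i · x_0).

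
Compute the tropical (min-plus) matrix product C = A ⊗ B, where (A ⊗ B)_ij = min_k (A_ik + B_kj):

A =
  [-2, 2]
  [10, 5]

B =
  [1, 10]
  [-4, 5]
A ⊗ B =
  [-2, 7]
  [1, 10]

Apply the min-plus product entry-by-entry:
  C[0][0] = min over k of (A[0][0] + B[0][0] = -2 + 1 = -1, A[0][1] + B[1][0] = 2 + -4 = -2) = -2 (attained at k = 1)
  C[0][1] = min over k of (A[0][0] + B[0][1] = -2 + 10 = 8, A[0][1] + B[1][1] = 2 + 5 = 7) = 7 (attained at k = 1)
  C[1][0] = min over k of (A[1][0] + B[0][0] = 10 + 1 = 11, A[1][1] + B[1][0] = 5 + -4 = 1) = 1 (attained at k = 1)
  C[1][1] = min over k of (A[1][0] + B[0][1] = 10 + 10 = 20, A[1][1] + B[1][1] = 5 + 5 = 10) = 10 (attained at k = 1)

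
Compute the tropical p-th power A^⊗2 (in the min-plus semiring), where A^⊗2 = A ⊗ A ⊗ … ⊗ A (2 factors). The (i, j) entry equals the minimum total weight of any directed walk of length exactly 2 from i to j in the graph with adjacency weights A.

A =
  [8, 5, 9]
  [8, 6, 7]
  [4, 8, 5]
A^⊗2 =
  [13, 11, 12]
  [11, 12, 12]
  [9, 9, 10]

Each entry (A^⊗2)_ij equals the minimum over all length-2 walks i = v_0 → v_1 → … → v_2 = j of Σ_t A[v_t][v_{t+1}]. For example, for (i, j) = (0, 2) we minimise over 3 possible intermediate vertex sequences; the minimum is 12, attained along the walk 0 → 1 → 2.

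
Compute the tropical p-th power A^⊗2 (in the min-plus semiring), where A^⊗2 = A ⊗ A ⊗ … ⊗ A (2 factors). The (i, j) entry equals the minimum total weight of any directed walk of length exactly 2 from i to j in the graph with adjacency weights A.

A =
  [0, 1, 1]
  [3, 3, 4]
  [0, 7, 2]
A^⊗2 =
  [0, 1, 1]
  [3, 4, 4]
  [0, 1, 1]

Each entry (A^⊗2)_ij equals the minimum over all length-2 walks i = v_0 → v_1 → … → v_2 = j of Σ_t A[v_t][v_{t+1}]. For example, for (i, j) = (0, 2) we minimise over 3 possible intermediate vertex sequences; the minimum is 1, attained along the walk 0 → 0 → 2.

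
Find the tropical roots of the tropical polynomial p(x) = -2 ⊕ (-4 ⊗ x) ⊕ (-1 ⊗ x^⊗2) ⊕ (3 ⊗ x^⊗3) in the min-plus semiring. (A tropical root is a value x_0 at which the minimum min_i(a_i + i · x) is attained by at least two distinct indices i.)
Roots: {-4, -3, 2}

Each tropical root is a break point of the lower envelope of the lines y = a_i + i · x (there are 4 lines, with slopes 0, 1, ..., 3). Only the lines that attain the minimum somewhere contribute to roots; other lines are dominated. Here the surviving (envelope) indices are i = 3, i = 2, i = 1, i = 0.
Intersections between consecutive envelope lines give the roots: for adjacent envelope indices i < j the intersection is x = (a_i − a_j) / (j − i). Reading off the sorted break points: {-4, -3, 2}.
Verification: at each break x_0, at least two indices attain the minimum of min_i(a_i + i · x_0).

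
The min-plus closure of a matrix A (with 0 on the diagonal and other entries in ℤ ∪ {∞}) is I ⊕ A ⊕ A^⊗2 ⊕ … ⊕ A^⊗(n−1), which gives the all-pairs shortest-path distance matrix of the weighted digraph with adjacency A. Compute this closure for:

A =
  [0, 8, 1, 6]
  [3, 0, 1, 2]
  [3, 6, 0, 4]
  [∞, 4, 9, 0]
Closure =
  [0, 7, 1, 5]
  [3, 0, 1, 2]
  [3, 6, 0, 4]
  [7, 4, 5, 0]

This is the Floyd-Warshall all-pairs shortest-path computation. For each intermediate vertex k = 0, 1, …, 3, update dist[i][j] ← min(dist[i][j], dist[i][k] + dist[k][j]). The final matrix gives, for each (i, j), the minimum total weight of any directed path from i to j (possibly empty when i = j).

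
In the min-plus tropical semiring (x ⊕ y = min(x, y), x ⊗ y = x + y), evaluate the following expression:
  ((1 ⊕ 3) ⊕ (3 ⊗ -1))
((1 ⊕ 3) ⊕ (3 ⊗ -1)) = 1

Expand innermost to outermost. Recall ⊕ takes the minimum of its arguments and ⊗ takes their sum. Working out the expression ((1 ⊕ 3) ⊕ (3 ⊗ -1)) gives 1.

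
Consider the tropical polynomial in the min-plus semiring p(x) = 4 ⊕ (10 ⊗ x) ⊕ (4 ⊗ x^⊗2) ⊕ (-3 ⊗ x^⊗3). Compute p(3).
p(3) = 4

A tropical monomial a ⊗ x^⊗i evaluates to a + i · x. Evaluating each term at x = 3:
  Term 0 contributes 4 + 0 · 3 = 4
  Term 1 contributes 10 + 1 · 3 = 13
  Term 2 contributes 4 + 2 · 3 = 10
  Term 3 contributes -3 + 3 · 3 = 6
p(3) = ⊕ of these = min[4, 13, 10, 6] = 4.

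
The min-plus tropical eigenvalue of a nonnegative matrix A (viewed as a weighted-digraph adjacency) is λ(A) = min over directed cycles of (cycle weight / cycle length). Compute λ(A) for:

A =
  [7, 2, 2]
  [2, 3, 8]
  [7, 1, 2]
λ(A) = 5/3

Enumerate directed cycles and compute their means (weight / length). Sample:
  cycle 0 → 0: weight = 7, length = 1, mean = 7/1 ≈ 7.000
  cycle 1 → 1: weight = 3, length = 1, mean = 3/1 ≈ 3.000
  cycle 2 → 2: weight = 2, length = 1, mean = 2/1 ≈ 2.000
  cycle 0 → 1 → 0: weight = 4, length = 2, mean = 4/2 ≈ 2.000
  cycle 0 → 2 → 0: weight = 9, length = 2, mean = 9/2 ≈ 4.500
  cycle 1 → 0 → 1: weight = 4, length = 2, mean = 4/2 ≈ 2.000
Minimum mean = 1.667, attained e.g. along the cycle 0 → 2 → 1 → 0 with weight 5 and length 3. So λ(A) = 5/3 = 5/3.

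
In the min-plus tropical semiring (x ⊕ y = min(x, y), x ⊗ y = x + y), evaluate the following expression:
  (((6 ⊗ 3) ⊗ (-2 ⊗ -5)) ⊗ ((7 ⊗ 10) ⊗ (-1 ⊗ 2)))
(((6 ⊗ 3) ⊗ (-2 ⊗ -5)) ⊗ ((7 ⊗ 10) ⊗ (-1 ⊗ 2))) = 20

Expand innermost to outermost. Recall ⊕ takes the minimum of its arguments and ⊗ takes their sum. Working out the expression (((6 ⊗ 3) ⊗ (-2 ⊗ -5)) ⊗ ((7 ⊗ 10) ⊗ (-1 ⊗ 2))) gives 20.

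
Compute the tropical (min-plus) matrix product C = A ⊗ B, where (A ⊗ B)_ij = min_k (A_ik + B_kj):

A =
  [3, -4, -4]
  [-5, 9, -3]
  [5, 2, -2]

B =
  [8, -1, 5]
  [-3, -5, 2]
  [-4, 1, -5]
A ⊗ B =
  [-8, -9, -9]
  [-7, -6, -8]
  [-6, -3, -7]

Apply the min-plus product entry-by-entry:
  C[0][0] = min over k of (A[0][0] + B[0][0] = 3 + 8 = 11, A[0][1] + B[1][0] = -4 + -3 = -7, A[0][2] + B[2][0] = -4 + -4 = -8) = -8 (attained at k = 2)
  C[0][1] = min over k of (A[0][0] + B[0][1] = 3 + -1 = 2, A[0][1] + B[1][1] = -4 + -5 = -9, A[0][2] + B[2][1] = -4 + 1 = -3) = -9 (attained at k = 1)
  C[0][2] = min over k of (A[0][0] + B[0][2] = 3 + 5 = 8, A[0][1] + B[1][2] = -4 + 2 = -2, A[0][2] + B[2][2] = -4 + -5 = -9) = -9 (attained at k = 2)
  C[1][0] = min over k of (A[1][0] + B[0][0] = -5 + 8 = 3, A[1][1] + B[1][0] = 9 + -3 = 6, A[1][2] + B[2][0] = -3 + -4 = -7) = -7 (attained at k = 2)
  C[1][1] = min over k of (A[1][0] + B[0][1] = -5 + -1 = -6, A[1][1] + B[1][1] = 9 + -5 = 4, A[1][2] + B[2][1] = -3 + 1 = -2) = -6 (attained at k = 0)
  C[1][2] = min over k of (A[1][0] + B[0][2] = -5 + 5 = 0, A[1][1] + B[1][2] = 9 + 2 = 11, A[1][2] + B[2][2] = -3 + -5 = -8) = -8 (attained at k = 2)
  C[2][0] = min over k of (A[2][0] + B[0][0] = 5 + 8 = 13, A[2][1] + B[1][0] = 2 + -3 = -1, A[2][2] + B[2][0] = -2 + -4 = -6) = -6 (attained at k = 2)
  C[2][1] = min over k of (A[2][0] + B[0][1] = 5 + -1 = 4, A[2][1] + B[1][1] = 2 + -5 = -3, A[2][2] + B[2][1] = -2 + 1 = -1) = -3 (attained at k = 1)
  C[2][2] = min over k of (A[2][0] + B[0][2] = 5 + 5 = 10, A[2][1] + B[1][2] = 2 + 2 = 4, A[2][2] + B[2][2] = -2 + -5 = -7) = -7 (attained at k = 2)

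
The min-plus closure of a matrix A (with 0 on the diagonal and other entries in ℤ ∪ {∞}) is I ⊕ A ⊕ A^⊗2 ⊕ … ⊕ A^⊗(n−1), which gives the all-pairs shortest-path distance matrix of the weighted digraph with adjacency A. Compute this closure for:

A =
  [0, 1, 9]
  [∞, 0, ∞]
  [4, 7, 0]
Closure =
  [0, 1, 9]
  [∞, 0, ∞]
  [4, 5, 0]

This is the Floyd-Warshall all-pairs shortest-path computation. For each intermediate vertex k = 0, 1, …, 2, update dist[i][j] ← min(dist[i][j], dist[i][k] + dist[k][j]). The final matrix gives, for each (i, j), the minimum total weight of any directed path from i to j (possibly empty when i = j).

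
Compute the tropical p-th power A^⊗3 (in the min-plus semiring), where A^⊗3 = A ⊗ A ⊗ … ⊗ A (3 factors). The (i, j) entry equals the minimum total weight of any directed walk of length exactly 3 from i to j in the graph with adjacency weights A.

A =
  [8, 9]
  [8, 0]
A^⊗3 =
  [17, 9]
  [8, 0]

Each entry (A^⊗3)_ij equals the minimum over all length-3 walks i = v_0 → v_1 → … → v_3 = j of Σ_t A[v_t][v_{t+1}]. For example, for (i, j) = (0, 1) we minimise over 4 possible intermediate vertex sequences; the minimum is 9, attained along the walk 0 → 1 → 1 → 1.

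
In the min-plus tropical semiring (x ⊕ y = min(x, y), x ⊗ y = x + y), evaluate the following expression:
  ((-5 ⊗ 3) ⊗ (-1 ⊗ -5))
((-5 ⊗ 3) ⊗ (-1 ⊗ -5)) = -8

Expand innermost to outermost. Recall ⊕ takes the minimum of its arguments and ⊗ takes their sum. Working out the expression ((-5 ⊗ 3) ⊗ (-1 ⊗ -5)) gives -8.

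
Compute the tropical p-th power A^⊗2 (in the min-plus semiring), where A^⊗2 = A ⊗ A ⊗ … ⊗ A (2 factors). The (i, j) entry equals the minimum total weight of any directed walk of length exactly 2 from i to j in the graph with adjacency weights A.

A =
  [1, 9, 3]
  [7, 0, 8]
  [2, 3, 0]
A^⊗2 =
  [2, 6, 3]
  [7, 0, 8]
  [2, 3, 0]

Each entry (A^⊗2)_ij equals the minimum over all length-2 walks i = v_0 → v_1 → … → v_2 = j of Σ_t A[v_t][v_{t+1}]. For example, for (i, j) = (0, 2) we minimise over 3 possible intermediate vertex sequences; the minimum is 3, attained along the walk 0 → 2 → 2.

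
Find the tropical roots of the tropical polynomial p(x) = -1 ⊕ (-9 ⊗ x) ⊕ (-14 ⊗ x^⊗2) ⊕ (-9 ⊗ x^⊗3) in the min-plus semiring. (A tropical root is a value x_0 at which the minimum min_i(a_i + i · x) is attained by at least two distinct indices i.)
Roots: {-5, 5, 8}

Each tropical root is a break point of the lower envelope of the lines y = a_i + i · x (there are 4 lines, with slopes 0, 1, ..., 3). Only the lines that attain the minimum somewhere contribute to roots; other lines are dominated. Here the surviving (envelope) indices are i = 3, i = 2, i = 1, i = 0.
Intersections between consecutive envelope lines give the roots: for adjacent envelope indices i < j the intersection is x = (a_i − a_j) / (j − i). Reading off the sorted break points: {-5, 5, 8}.
Verification: at each break x_0, at least two indices attain the minimum of min_i(a_i + i · x_0).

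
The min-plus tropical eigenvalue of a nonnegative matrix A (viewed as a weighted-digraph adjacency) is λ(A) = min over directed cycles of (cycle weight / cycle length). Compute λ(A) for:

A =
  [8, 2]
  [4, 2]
λ(A) = 2

Enumerate directed cycles and compute their means (weight / length). Sample:
  cycle 0 → 0: weight = 8, length = 1, mean = 8/1 ≈ 8.000
  cycle 1 → 1: weight = 2, length = 1, mean = 2/1 ≈ 2.000
  cycle 0 → 1 → 0: weight = 6, length = 2, mean = 6/2 ≈ 3.000
  cycle 1 → 0 → 1: weight = 6, length = 2, mean = 6/2 ≈ 3.000
Minimum mean = 2.000, attained e.g. along the cycle 1 → 1 with weight 2 and length 1. So λ(A) = 2/1 = 2.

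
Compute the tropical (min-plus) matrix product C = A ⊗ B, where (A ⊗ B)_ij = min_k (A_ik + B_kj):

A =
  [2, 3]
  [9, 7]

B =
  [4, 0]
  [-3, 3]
A ⊗ B =
  [0, 2]
  [4, 9]

Apply the min-plus product entry-by-entry:
  C[0][0] = min over k of (A[0][0] + B[0][0] = 2 + 4 = 6, A[0][1] + B[1][0] = 3 + -3 = 0) = 0 (attained at k = 1)
  C[0][1] = min over k of (A[0][0] + B[0][1] = 2 + 0 = 2, A[0][1] + B[1][1] = 3 + 3 = 6) = 2 (attained at k = 0)
  C[1][0] = min over k of (A[1][0] + B[0][0] = 9 + 4 = 13, A[1][1] + B[1][0] = 7 + -3 = 4) = 4 (attained at k = 1)
  C[1][1] = min over k of (A[1][0] + B[0][1] = 9 + 0 = 9, A[1][1] + B[1][1] = 7 + 3 = 10) = 9 (attained at k = 0)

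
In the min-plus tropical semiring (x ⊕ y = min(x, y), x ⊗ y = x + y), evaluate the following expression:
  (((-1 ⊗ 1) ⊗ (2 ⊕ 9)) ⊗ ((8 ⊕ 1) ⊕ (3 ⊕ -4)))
(((-1 ⊗ 1) ⊗ (2 ⊕ 9)) ⊗ ((8 ⊕ 1) ⊕ (3 ⊕ -4))) = -2

Expand innermost to outermost. Recall ⊕ takes the minimum of its arguments and ⊗ takes their sum. Working out the expression (((-1 ⊗ 1) ⊗ (2 ⊕ 9)) ⊗ ((8 ⊕ 1) ⊕ (3 ⊕ -4))) gives -2.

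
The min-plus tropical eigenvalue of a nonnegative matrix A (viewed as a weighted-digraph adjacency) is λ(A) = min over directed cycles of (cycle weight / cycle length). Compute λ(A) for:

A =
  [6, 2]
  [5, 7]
λ(A) = 7/2

Enumerate directed cycles and compute their means (weight / length). Sample:
  cycle 0 → 0: weight = 6, length = 1, mean = 6/1 ≈ 6.000
  cycle 1 → 1: weight = 7, length = 1, mean = 7/1 ≈ 7.000
  cycle 0 → 1 → 0: weight = 7, length = 2, mean = 7/2 ≈ 3.500
  cycle 1 → 0 → 1: weight = 7, length = 2, mean = 7/2 ≈ 3.500
Minimum mean = 3.500, attained e.g. along the cycle 0 → 1 → 0 with weight 7 and length 2. So λ(A) = 7/2 = 7/2.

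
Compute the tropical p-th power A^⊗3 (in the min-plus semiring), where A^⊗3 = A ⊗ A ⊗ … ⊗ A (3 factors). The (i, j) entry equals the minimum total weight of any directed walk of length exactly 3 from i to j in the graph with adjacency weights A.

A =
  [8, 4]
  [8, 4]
A^⊗3 =
  [16, 12]
  [16, 12]

Each entry (A^⊗3)_ij equals the minimum over all length-3 walks i = v_0 → v_1 → … → v_3 = j of Σ_t A[v_t][v_{t+1}]. For example, for (i, j) = (0, 1) we minimise over 4 possible intermediate vertex sequences; the minimum is 12, attained along the walk 0 → 1 → 1 → 1.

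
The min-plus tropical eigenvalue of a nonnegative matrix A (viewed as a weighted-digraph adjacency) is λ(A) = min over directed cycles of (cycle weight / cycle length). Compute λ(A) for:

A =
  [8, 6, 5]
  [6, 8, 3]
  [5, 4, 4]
λ(A) = 7/2

Enumerate directed cycles and compute their means (weight / length). Sample:
  cycle 0 → 0: weight = 8, length = 1, mean = 8/1 ≈ 8.000
  cycle 1 → 1: weight = 8, length = 1, mean = 8/1 ≈ 8.000
  cycle 2 → 2: weight = 4, length = 1, mean = 4/1 ≈ 4.000
  cycle 0 → 1 → 0: weight = 12, length = 2, mean = 12/2 ≈ 6.000
  cycle 0 → 2 → 0: weight = 10, length = 2, mean = 10/2 ≈ 5.000
  cycle 1 → 0 → 1: weight = 12, length = 2, mean = 12/2 ≈ 6.000
Minimum mean = 3.500, attained e.g. along the cycle 1 → 2 → 1 with weight 7 and length 2. So λ(A) = 7/2 = 7/2.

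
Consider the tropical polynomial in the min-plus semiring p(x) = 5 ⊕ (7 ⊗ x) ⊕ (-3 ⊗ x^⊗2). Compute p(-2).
p(-2) = -7

A tropical monomial a ⊗ x^⊗i evaluates to a + i · x. Evaluating each term at x = -2:
  Term 0 contributes 5 + 0 · -2 = 5
  Term 1 contributes 7 + 1 · -2 = 5
  Term 2 contributes -3 + 2 · -2 = -7
p(-2) = ⊕ of these = min[5, 5, -7] = -7.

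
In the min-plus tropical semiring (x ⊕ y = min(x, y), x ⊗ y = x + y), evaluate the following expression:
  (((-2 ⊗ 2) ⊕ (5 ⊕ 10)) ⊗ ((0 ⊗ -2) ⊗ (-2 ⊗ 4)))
(((-2 ⊗ 2) ⊕ (5 ⊕ 10)) ⊗ ((0 ⊗ -2) ⊗ (-2 ⊗ 4))) = 0

Expand innermost to outermost. Recall ⊕ takes the minimum of its arguments and ⊗ takes their sum. Working out the expression (((-2 ⊗ 2) ⊕ (5 ⊕ 10)) ⊗ ((0 ⊗ -2) ⊗ (-2 ⊗ 4))) gives 0.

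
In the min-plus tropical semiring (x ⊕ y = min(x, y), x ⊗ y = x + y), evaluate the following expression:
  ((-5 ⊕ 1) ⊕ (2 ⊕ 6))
((-5 ⊕ 1) ⊕ (2 ⊕ 6)) = -5

Expand innermost to outermost. Recall ⊕ takes the minimum of its arguments and ⊗ takes their sum. Working out the expression ((-5 ⊕ 1) ⊕ (2 ⊕ 6)) gives -5.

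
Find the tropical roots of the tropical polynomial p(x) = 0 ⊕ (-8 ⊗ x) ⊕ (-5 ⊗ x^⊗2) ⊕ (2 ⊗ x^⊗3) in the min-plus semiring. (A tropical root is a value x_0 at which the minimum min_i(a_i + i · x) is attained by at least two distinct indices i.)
Roots: {-7, -3, 8}

Each tropical root is a break point of the lower envelope of the lines y = a_i + i · x (there are 4 lines, with slopes 0, 1, ..., 3). Only the lines that attain the minimum somewhere contribute to roots; other lines are dominated. Here the surviving (envelope) indices are i = 3, i = 2, i = 1, i = 0.
Intersections between consecutive envelope lines give the roots: for adjacent envelope indices i < j the intersection is x = (a_i − a_j) / (j − i). Reading off the sorted break points: {-7, -3, 8}.
Verification: at each break x_0, at least two indices attain the minimum of min_i(a_i + i · x_0).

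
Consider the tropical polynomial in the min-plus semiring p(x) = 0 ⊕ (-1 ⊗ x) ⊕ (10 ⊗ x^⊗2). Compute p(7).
p(7) = 0

A tropical monomial a ⊗ x^⊗i evaluates to a + i · x. Evaluating each term at x = 7:
  Term 0 contributes 0 + 0 · 7 = 0
  Term 1 contributes -1 + 1 · 7 = 6
  Term 2 contributes 10 + 2 · 7 = 24
p(7) = ⊕ of these = min[0, 6, 24] = 0.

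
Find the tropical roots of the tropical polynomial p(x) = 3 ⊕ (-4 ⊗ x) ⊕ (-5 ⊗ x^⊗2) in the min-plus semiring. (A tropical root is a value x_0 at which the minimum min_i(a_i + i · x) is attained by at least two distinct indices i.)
Roots: {1, 7}

Each tropical root is a break point of the lower envelope of the lines y = a_i + i · x (there are 3 lines, with slopes 0, 1, ..., 2). Only the lines that attain the minimum somewhere contribute to roots; other lines are dominated. Here the surviving (envelope) indices are i = 2, i = 1, i = 0.
Intersections between consecutive envelope lines give the roots: for adjacent envelope indices i < j the intersection is x = (a_i − a_j) / (j − i). Reading off the sorted break points: {1, 7}.
Verification: at each break x_0, at least two indices attain the minimum of min_i(a_i + i · x_0).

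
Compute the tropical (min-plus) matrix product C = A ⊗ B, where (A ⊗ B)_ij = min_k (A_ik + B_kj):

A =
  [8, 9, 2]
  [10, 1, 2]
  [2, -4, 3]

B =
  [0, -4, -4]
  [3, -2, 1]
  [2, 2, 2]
A ⊗ B =
  [4, 4, 4]
  [4, -1, 2]
  [-1, -6, -3]

Apply the min-plus product entry-by-entry:
  C[0][0] = min over k of (A[0][0] + B[0][0] = 8 + 0 = 8, A[0][1] + B[1][0] = 9 + 3 = 12, A[0][2] + B[2][0] = 2 + 2 = 4) = 4 (attained at k = 2)
  C[0][1] = min over k of (A[0][0] + B[0][1] = 8 + -4 = 4, A[0][1] + B[1][1] = 9 + -2 = 7, A[0][2] + B[2][1] = 2 + 2 = 4) = 4 (attained at k = 0)
  C[0][2] = min over k of (A[0][0] + B[0][2] = 8 + -4 = 4, A[0][1] + B[1][2] = 9 + 1 = 10, A[0][2] + B[2][2] = 2 + 2 = 4) = 4 (attained at k = 0)
  C[1][0] = min over k of (A[1][0] + B[0][0] = 10 + 0 = 10, A[1][1] + B[1][0] = 1 + 3 = 4, A[1][2] + B[2][0] = 2 + 2 = 4) = 4 (attained at k = 1)
  C[1][1] = min over k of (A[1][0] + B[0][1] = 10 + -4 = 6, A[1][1] + B[1][1] = 1 + -2 = -1, A[1][2] + B[2][1] = 2 + 2 = 4) = -1 (attained at k = 1)
  C[1][2] = min over k of (A[1][0] + B[0][2] = 10 + -4 = 6, A[1][1] + B[1][2] = 1 + 1 = 2, A[1][2] + B[2][2] = 2 + 2 = 4) = 2 (attained at k = 1)
  C[2][0] = min over k of (A[2][0] + B[0][0] = 2 + 0 = 2, A[2][1] + B[1][0] = -4 + 3 = -1, A[2][2] + B[2][0] = 3 + 2 = 5) = -1 (attained at k = 1)
  C[2][1] = min over k of (A[2][0] + B[0][1] = 2 + -4 = -2, A[2][1] + B[1][1] = -4 + -2 = -6, A[2][2] + B[2][1] = 3 + 2 = 5) = -6 (attained at k = 1)
  C[2][2] = min over k of (A[2][0] + B[0][2] = 2 + -4 = -2, A[2][1] + B[1][2] = -4 + 1 = -3, A[2][2] + B[2][2] = 3 + 2 = 5) = -3 (attained at k = 1)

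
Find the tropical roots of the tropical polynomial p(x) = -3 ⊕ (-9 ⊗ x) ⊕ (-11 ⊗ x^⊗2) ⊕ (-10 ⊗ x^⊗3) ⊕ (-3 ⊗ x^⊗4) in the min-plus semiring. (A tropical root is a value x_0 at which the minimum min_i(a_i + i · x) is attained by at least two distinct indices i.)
Roots: {-7, -1, 2, 6}

Each tropical root is a break point of the lower envelope of the lines y = a_i + i · x (there are 5 lines, with slopes 0, 1, ..., 4). Only the lines that attain the minimum somewhere contribute to roots; other lines are dominated. Here the surviving (envelope) indices are i = 4, i = 3, i = 2, i = 1, i = 0.
Intersections between consecutive envelope lines give the roots: for adjacent envelope indices i < j the intersection is x = (a_i − a_j) / (j − i). Reading off the sorted break points: {-7, -1, 2, 6}.
Verification: at each break x_0, at least two indices attain the minimum of min_i(a_i + i · x_0).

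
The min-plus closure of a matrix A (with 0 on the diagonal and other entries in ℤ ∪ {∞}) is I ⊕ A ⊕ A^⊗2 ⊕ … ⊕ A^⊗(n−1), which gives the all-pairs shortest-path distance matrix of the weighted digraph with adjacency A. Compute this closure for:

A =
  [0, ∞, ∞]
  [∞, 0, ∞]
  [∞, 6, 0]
Closure =
  [0, ∞, ∞]
  [∞, 0, ∞]
  [∞, 6, 0]

This is the Floyd-Warshall all-pairs shortest-path computation. For each intermediate vertex k = 0, 1, …, 2, update dist[i][j] ← min(dist[i][j], dist[i][k] + dist[k][j]). The final matrix gives, for each (i, j), the minimum total weight of any directed path from i to j (possibly empty when i = j).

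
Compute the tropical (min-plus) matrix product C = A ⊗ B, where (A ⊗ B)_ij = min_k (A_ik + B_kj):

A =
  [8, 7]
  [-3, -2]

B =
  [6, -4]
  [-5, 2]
A ⊗ B =
  [2, 4]
  [-7, -7]

Apply the min-plus product entry-by-entry:
  C[0][0] = min over k of (A[0][0] + B[0][0] = 8 + 6 = 14, A[0][1] + B[1][0] = 7 + -5 = 2) = 2 (attained at k = 1)
  C[0][1] = min over k of (A[0][0] + B[0][1] = 8 + -4 = 4, A[0][1] + B[1][1] = 7 + 2 = 9) = 4 (attained at k = 0)
  C[1][0] = min over k of (A[1][0] + B[0][0] = -3 + 6 = 3, A[1][1] + B[1][0] = -2 + -5 = -7) = -7 (attained at k = 1)
  C[1][1] = min over k of (A[1][0] + B[0][1] = -3 + -4 = -7, A[1][1] + B[1][1] = -2 + 2 = 0) = -7 (attained at k = 0)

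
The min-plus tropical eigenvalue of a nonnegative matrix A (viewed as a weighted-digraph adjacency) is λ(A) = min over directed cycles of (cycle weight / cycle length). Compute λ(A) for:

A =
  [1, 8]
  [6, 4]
λ(A) = 1

Enumerate directed cycles and compute their means (weight / length). Sample:
  cycle 0 → 0: weight = 1, length = 1, mean = 1/1 ≈ 1.000
  cycle 1 → 1: weight = 4, length = 1, mean = 4/1 ≈ 4.000
  cycle 0 → 1 → 0: weight = 14, length = 2, mean = 14/2 ≈ 7.000
  cycle 1 → 0 → 1: weight = 14, length = 2, mean = 14/2 ≈ 7.000
Minimum mean = 1.000, attained e.g. along the cycle 0 → 0 with weight 1 and length 1. So λ(A) = 1/1 = 1.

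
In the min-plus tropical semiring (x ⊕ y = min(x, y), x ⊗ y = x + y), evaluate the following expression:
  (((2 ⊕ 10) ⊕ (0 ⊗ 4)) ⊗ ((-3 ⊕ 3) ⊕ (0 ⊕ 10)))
(((2 ⊕ 10) ⊕ (0 ⊗ 4)) ⊗ ((-3 ⊕ 3) ⊕ (0 ⊕ 10))) = -1

Expand innermost to outermost. Recall ⊕ takes the minimum of its arguments and ⊗ takes their sum. Working out the expression (((2 ⊕ 10) ⊕ (0 ⊗ 4)) ⊗ ((-3 ⊕ 3) ⊕ (0 ⊕ 10))) gives -1.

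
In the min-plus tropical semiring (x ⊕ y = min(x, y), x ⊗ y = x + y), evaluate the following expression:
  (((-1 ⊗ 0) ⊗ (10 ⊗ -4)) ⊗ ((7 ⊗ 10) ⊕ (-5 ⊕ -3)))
(((-1 ⊗ 0) ⊗ (10 ⊗ -4)) ⊗ ((7 ⊗ 10) ⊕ (-5 ⊕ -3))) = 0

Expand innermost to outermost. Recall ⊕ takes the minimum of its arguments and ⊗ takes their sum. Working out the expression (((-1 ⊗ 0) ⊗ (10 ⊗ -4)) ⊗ ((7 ⊗ 10) ⊕ (-5 ⊕ -3))) gives 0.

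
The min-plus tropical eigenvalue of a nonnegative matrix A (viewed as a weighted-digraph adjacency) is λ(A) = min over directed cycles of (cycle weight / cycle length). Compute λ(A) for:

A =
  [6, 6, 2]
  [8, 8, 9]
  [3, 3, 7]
λ(A) = 5/2

Enumerate directed cycles and compute their means (weight / length). Sample:
  cycle 0 → 0: weight = 6, length = 1, mean = 6/1 ≈ 6.000
  cycle 1 → 1: weight = 8, length = 1, mean = 8/1 ≈ 8.000
  cycle 2 → 2: weight = 7, length = 1, mean = 7/1 ≈ 7.000
  cycle 0 → 1 → 0: weight = 14, length = 2, mean = 14/2 ≈ 7.000
  cycle 0 → 2 → 0: weight = 5, length = 2, mean = 5/2 ≈ 2.500
  cycle 1 → 0 → 1: weight = 14, length = 2, mean = 14/2 ≈ 7.000
Minimum mean = 2.500, attained e.g. along the cycle 0 → 2 → 0 with weight 5 and length 2. So λ(A) = 5/2 = 5/2.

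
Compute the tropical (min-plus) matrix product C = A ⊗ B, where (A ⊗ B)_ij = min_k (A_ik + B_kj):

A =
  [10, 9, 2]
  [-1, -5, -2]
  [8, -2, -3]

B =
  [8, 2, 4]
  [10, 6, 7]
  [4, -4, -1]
A ⊗ B =
  [6, -2, 1]
  [2, -6, -3]
  [1, -7, -4]

Apply the min-plus product entry-by-entry:
  C[0][0] = min over k of (A[0][0] + B[0][0] = 10 + 8 = 18, A[0][1] + B[1][0] = 9 + 10 = 19, A[0][2] + B[2][0] = 2 + 4 = 6) = 6 (attained at k = 2)
  C[0][1] = min over k of (A[0][0] + B[0][1] = 10 + 2 = 12, A[0][1] + B[1][1] = 9 + 6 = 15, A[0][2] + B[2][1] = 2 + -4 = -2) = -2 (attained at k = 2)
  C[0][2] = min over k of (A[0][0] + B[0][2] = 10 + 4 = 14, A[0][1] + B[1][2] = 9 + 7 = 16, A[0][2] + B[2][2] = 2 + -1 = 1) = 1 (attained at k = 2)
  C[1][0] = min over k of (A[1][0] + B[0][0] = -1 + 8 = 7, A[1][1] + B[1][0] = -5 + 10 = 5, A[1][2] + B[2][0] = -2 + 4 = 2) = 2 (attained at k = 2)
  C[1][1] = min over k of (A[1][0] + B[0][1] = -1 + 2 = 1, A[1][1] + B[1][1] = -5 + 6 = 1, A[1][2] + B[2][1] = -2 + -4 = -6) = -6 (attained at k = 2)
  C[1][2] = min over k of (A[1][0] + B[0][2] = -1 + 4 = 3, A[1][1] + B[1][2] = -5 + 7 = 2, A[1][2] + B[2][2] = -2 + -1 = -3) = -3 (attained at k = 2)
  C[2][0] = min over k of (A[2][0] + B[0][0] = 8 + 8 = 16, A[2][1] + B[1][0] = -2 + 10 = 8, A[2][2] + B[2][0] = -3 + 4 = 1) = 1 (attained at k = 2)
  C[2][1] = min over k of (A[2][0] + B[0][1] = 8 + 2 = 10, A[2][1] + B[1][1] = -2 + 6 = 4, A[2][2] + B[2][1] = -3 + -4 = -7) = -7 (attained at k = 2)
  C[2][2] = min over k of (A[2][0] + B[0][2] = 8 + 4 = 12, A[2][1] + B[1][2] = -2 + 7 = 5, A[2][2] + B[2][2] = -3 + -1 = -4) = -4 (attained at k = 2)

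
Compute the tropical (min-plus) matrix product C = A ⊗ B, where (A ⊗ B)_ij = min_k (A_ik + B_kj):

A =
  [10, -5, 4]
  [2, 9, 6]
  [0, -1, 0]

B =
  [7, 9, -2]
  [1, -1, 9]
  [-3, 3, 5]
A ⊗ B =
  [-4, -6, 4]
  [3, 8, 0]
  [-3, -2, -2]

Apply the min-plus product entry-by-entry:
  C[0][0] = min over k of (A[0][0] + B[0][0] = 10 + 7 = 17, A[0][1] + B[1][0] = -5 + 1 = -4, A[0][2] + B[2][0] = 4 + -3 = 1) = -4 (attained at k = 1)
  C[0][1] = min over k of (A[0][0] + B[0][1] = 10 + 9 = 19, A[0][1] + B[1][1] = -5 + -1 = -6, A[0][2] + B[2][1] = 4 + 3 = 7) = -6 (attained at k = 1)
  C[0][2] = min over k of (A[0][0] + B[0][2] = 10 + -2 = 8, A[0][1] + B[1][2] = -5 + 9 = 4, A[0][2] + B[2][2] = 4 + 5 = 9) = 4 (attained at k = 1)
  C[1][0] = min over k of (A[1][0] + B[0][0] = 2 + 7 = 9, A[1][1] + B[1][0] = 9 + 1 = 10, A[1][2] + B[2][0] = 6 + -3 = 3) = 3 (attained at k = 2)
  C[1][1] = min over k of (A[1][0] + B[0][1] = 2 + 9 = 11, A[1][1] + B[1][1] = 9 + -1 = 8, A[1][2] + B[2][1] = 6 + 3 = 9) = 8 (attained at k = 1)
  C[1][2] = min over k of (A[1][0] + B[0][2] = 2 + -2 = 0, A[1][1] + B[1][2] = 9 + 9 = 18, A[1][2] + B[2][2] = 6 + 5 = 11) = 0 (attained at k = 0)
  C[2][0] = min over k of (A[2][0] + B[0][0] = 0 + 7 = 7, A[2][1] + B[1][0] = -1 + 1 = 0, A[2][2] + B[2][0] = 0 + -3 = -3) = -3 (attained at k = 2)
  C[2][1] = min over k of (A[2][0] + B[0][1] = 0 + 9 = 9, A[2][1] + B[1][1] = -1 + -1 = -2, A[2][2] + B[2][1] = 0 + 3 = 3) = -2 (attained at k = 1)
  C[2][2] = min over k of (A[2][0] + B[0][2] = 0 + -2 = -2, A[2][1] + B[1][2] = -1 + 9 = 8, A[2][2] + B[2][2] = 0 + 5 = 5) = -2 (attained at k = 0)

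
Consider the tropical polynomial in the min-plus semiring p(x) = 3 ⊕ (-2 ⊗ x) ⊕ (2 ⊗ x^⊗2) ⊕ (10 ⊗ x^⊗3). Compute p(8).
p(8) = 3

A tropical monomial a ⊗ x^⊗i evaluates to a + i · x. Evaluating each term at x = 8:
  Term 0 contributes 3 + 0 · 8 = 3
  Term 1 contributes -2 + 1 · 8 = 6
  Term 2 contributes 2 + 2 · 8 = 18
  Term 3 contributes 10 + 3 · 8 = 34
p(8) = ⊕ of these = min[3, 6, 18, 34] = 3.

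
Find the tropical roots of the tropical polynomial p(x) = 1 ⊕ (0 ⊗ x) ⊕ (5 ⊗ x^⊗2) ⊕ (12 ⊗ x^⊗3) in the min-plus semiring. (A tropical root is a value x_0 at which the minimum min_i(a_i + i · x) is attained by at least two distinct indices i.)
Roots: {-7, -5, 1}

Each tropical root is a break point of the lower envelope of the lines y = a_i + i · x (there are 4 lines, with slopes 0, 1, ..., 3). Only the lines that attain the minimum somewhere contribute to roots; other lines are dominated. Here the surviving (envelope) indices are i = 3, i = 2, i = 1, i = 0.
Intersections between consecutive envelope lines give the roots: for adjacent envelope indices i < j the intersection is x = (a_i − a_j) / (j − i). Reading off the sorted break points: {-7, -5, 1}.
Verification: at each break x_0, at least two indices attain the minimum of min_i(a_i + i · x_0).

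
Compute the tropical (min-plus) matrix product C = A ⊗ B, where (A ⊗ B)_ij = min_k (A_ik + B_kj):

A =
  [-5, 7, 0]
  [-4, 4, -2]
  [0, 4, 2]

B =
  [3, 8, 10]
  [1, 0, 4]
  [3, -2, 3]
A ⊗ B =
  [-2, -2, 3]
  [-1, -4, 1]
  [3, 0, 5]

Apply the min-plus product entry-by-entry:
  C[0][0] = min over k of (A[0][0] + B[0][0] = -5 + 3 = -2, A[0][1] + B[1][0] = 7 + 1 = 8, A[0][2] + B[2][0] = 0 + 3 = 3) = -2 (attained at k = 0)
  C[0][1] = min over k of (A[0][0] + B[0][1] = -5 + 8 = 3, A[0][1] + B[1][1] = 7 + 0 = 7, A[0][2] + B[2][1] = 0 + -2 = -2) = -2 (attained at k = 2)
  C[0][2] = min over k of (A[0][0] + B[0][2] = -5 + 10 = 5, A[0][1] + B[1][2] = 7 + 4 = 11, A[0][2] + B[2][2] = 0 + 3 = 3) = 3 (attained at k = 2)
  C[1][0] = min over k of (A[1][0] + B[0][0] = -4 + 3 = -1, A[1][1] + B[1][0] = 4 + 1 = 5, A[1][2] + B[2][0] = -2 + 3 = 1) = -1 (attained at k = 0)
  C[1][1] = min over k of (A[1][0] + B[0][1] = -4 + 8 = 4, A[1][1] + B[1][1] = 4 + 0 = 4, A[1][2] + B[2][1] = -2 + -2 = -4) = -4 (attained at k = 2)
  C[1][2] = min over k of (A[1][0] + B[0][2] = -4 + 10 = 6, A[1][1] + B[1][2] = 4 + 4 = 8, A[1][2] + B[2][2] = -2 + 3 = 1) = 1 (attained at k = 2)
  C[2][0] = min over k of (A[2][0] + B[0][0] = 0 + 3 = 3, A[2][1] + B[1][0] = 4 + 1 = 5, A[2][2] + B[2][0] = 2 + 3 = 5) = 3 (attained at k = 0)
  C[2][1] = min over k of (A[2][0] + B[0][1] = 0 + 8 = 8, A[2][1] + B[1][1] = 4 + 0 = 4, A[2][2] + B[2][1] = 2 + -2 = 0) = 0 (attained at k = 2)
  C[2][2] = min over k of (A[2][0] + B[0][2] = 0 + 10 = 10, A[2][1] + B[1][2] = 4 + 4 = 8, A[2][2] + B[2][2] = 2 + 3 = 5) = 5 (attained at k = 2)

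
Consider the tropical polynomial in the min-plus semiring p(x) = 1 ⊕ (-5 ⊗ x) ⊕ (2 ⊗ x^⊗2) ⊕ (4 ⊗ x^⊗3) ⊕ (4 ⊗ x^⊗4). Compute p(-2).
p(-2) = -7

A tropical monomial a ⊗ x^⊗i evaluates to a + i · x. Evaluating each term at x = -2:
  Term 0 contributes 1 + 0 · -2 = 1
  Term 1 contributes -5 + 1 · -2 = -7
  Term 2 contributes 2 + 2 · -2 = -2
  Term 3 contributes 4 + 3 · -2 = -2
  Term 4 contributes 4 + 4 · -2 = -4
p(-2) = ⊕ of these = min[1, -7, -2, -2, -4] = -7.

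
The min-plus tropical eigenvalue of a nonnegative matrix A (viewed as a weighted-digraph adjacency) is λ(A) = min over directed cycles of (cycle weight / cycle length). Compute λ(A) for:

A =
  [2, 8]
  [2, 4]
λ(A) = 2

Enumerate directed cycles and compute their means (weight / length). Sample:
  cycle 0 → 0: weight = 2, length = 1, mean = 2/1 ≈ 2.000
  cycle 1 → 1: weight = 4, length = 1, mean = 4/1 ≈ 4.000
  cycle 0 → 1 → 0: weight = 10, length = 2, mean = 10/2 ≈ 5.000
  cycle 1 → 0 → 1: weight = 10, length = 2, mean = 10/2 ≈ 5.000
Minimum mean = 2.000, attained e.g. along the cycle 0 → 0 with weight 2 and length 1. So λ(A) = 2/1 = 2.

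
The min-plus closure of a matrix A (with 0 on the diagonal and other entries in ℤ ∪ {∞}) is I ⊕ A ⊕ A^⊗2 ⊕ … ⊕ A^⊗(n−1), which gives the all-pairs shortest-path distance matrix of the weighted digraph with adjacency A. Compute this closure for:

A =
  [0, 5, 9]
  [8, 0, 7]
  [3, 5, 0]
Closure =
  [0, 5, 9]
  [8, 0, 7]
  [3, 5, 0]

This is the Floyd-Warshall all-pairs shortest-path computation. For each intermediate vertex k = 0, 1, …, 2, update dist[i][j] ← min(dist[i][j], dist[i][k] + dist[k][j]). The final matrix gives, for each (i, j), the minimum total weight of any directed path from i to j (possibly empty when i = j).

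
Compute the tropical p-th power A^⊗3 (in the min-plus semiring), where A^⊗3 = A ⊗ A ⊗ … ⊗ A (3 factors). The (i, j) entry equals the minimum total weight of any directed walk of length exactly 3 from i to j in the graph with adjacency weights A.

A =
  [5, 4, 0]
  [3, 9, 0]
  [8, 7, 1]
A^⊗3 =
  [9, 8, 2]
  [9, 8, 2]
  [10, 9, 3]

Each entry (A^⊗3)_ij equals the minimum over all length-3 walks i = v_0 → v_1 → … → v_3 = j of Σ_t A[v_t][v_{t+1}]. For example, for (i, j) = (0, 2) we minimise over 9 possible intermediate vertex sequences; the minimum is 2, attained along the walk 0 → 2 → 2 → 2.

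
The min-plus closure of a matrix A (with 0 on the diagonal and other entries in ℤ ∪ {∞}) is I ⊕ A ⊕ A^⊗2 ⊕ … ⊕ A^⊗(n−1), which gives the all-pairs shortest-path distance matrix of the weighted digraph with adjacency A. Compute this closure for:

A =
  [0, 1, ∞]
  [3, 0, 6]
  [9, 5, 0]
Closure =
  [0, 1, 7]
  [3, 0, 6]
  [8, 5, 0]

This is the Floyd-Warshall all-pairs shortest-path computation. For each intermediate vertex k = 0, 1, …, 2, update dist[i][j] ← min(dist[i][j], dist[i][k] + dist[k][j]). The final matrix gives, for each (i, j), the minimum total weight of any directed path from i to j (possibly empty when i = j).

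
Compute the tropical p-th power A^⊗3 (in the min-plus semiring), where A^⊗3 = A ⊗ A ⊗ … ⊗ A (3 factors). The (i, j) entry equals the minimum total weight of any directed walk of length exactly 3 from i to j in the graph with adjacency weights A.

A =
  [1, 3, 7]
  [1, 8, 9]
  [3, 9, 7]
A^⊗3 =
  [3, 5, 9]
  [3, 5, 9]
  [5, 7, 11]

Each entry (A^⊗3)_ij equals the minimum over all length-3 walks i = v_0 → v_1 → … → v_3 = j of Σ_t A[v_t][v_{t+1}]. For example, for (i, j) = (0, 2) we minimise over 9 possible intermediate vertex sequences; the minimum is 9, attained along the walk 0 → 0 → 0 → 2.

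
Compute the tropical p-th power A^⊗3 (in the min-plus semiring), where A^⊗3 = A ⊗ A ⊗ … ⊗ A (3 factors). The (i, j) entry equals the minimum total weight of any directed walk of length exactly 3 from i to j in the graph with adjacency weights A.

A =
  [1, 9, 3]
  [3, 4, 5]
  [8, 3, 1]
A^⊗3 =
  [3, 7, 5]
  [5, 9, 7]
  [7, 5, 3]

Each entry (A^⊗3)_ij equals the minimum over all length-3 walks i = v_0 → v_1 → … → v_3 = j of Σ_t A[v_t][v_{t+1}]. For example, for (i, j) = (0, 2) we minimise over 9 possible intermediate vertex sequences; the minimum is 5, attained along the walk 0 → 0 → 0 → 2.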